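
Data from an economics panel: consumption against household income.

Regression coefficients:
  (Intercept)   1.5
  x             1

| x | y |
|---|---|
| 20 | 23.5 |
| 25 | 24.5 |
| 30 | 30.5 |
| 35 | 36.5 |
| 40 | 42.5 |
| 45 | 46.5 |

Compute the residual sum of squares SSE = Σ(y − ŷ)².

x=20: ŷ = 1.5 + 20 = 21.5; r = 23.5 − 21.5 = 2
x=25: ŷ = 1.5 + 25 = 26.5; r = 24.5 − 26.5 = -2
x=30: ŷ = 1.5 + 30 = 31.5; r = 30.5 − 31.5 = -1
x=35: ŷ = 1.5 + 35 = 36.5; r = 36.5 − 36.5 = 0
x=40: ŷ = 1.5 + 40 = 41.5; r = 42.5 − 41.5 = 1
x=45: ŷ = 1.5 + 45 = 46.5; r = 46.5 − 46.5 = 0
SSE = 4 + 4 + 1 + 0 + 1 + 0 = 10

SSE = 10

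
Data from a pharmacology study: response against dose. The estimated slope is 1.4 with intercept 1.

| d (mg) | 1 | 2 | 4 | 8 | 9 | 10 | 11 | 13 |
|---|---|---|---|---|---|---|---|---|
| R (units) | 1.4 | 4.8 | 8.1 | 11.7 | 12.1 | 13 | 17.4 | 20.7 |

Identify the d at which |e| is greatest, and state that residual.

d = 10, e = -2

d=1: R̂ = 1 + 1.4·1 = 2.4; e = 1.4 − 2.4 = -1
d=2: R̂ = 1 + 1.4·2 = 3.8; e = 4.8 − 3.8 = 1
d=4: R̂ = 1 + 1.4·4 = 6.6; e = 8.1 − 6.6 = 1.5
d=8: R̂ = 1 + 1.4·8 = 12.2; e = 11.7 − 12.2 = -0.5
d=9: R̂ = 1 + 1.4·9 = 13.6; e = 12.1 − 13.6 = -1.5
d=10: R̂ = 1 + 1.4·10 = 15; e = 13 − 15 = -2
d=11: R̂ = 1 + 1.4·11 = 16.4; e = 17.4 − 16.4 = 1
d=13: R̂ = 1 + 1.4·13 = 19.2; e = 20.7 − 19.2 = 1.5
Largest |e| is 2 at d = 10, residual -2.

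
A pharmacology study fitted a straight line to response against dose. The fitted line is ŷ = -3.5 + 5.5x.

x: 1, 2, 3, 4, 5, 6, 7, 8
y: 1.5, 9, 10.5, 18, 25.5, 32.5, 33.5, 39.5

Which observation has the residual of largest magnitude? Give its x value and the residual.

x = 6, e = 3

x=1: ŷ = -3.5 + 5.5·1 = 2; e = 1.5 − 2 = -0.5
x=2: ŷ = -3.5 + 5.5·2 = 7.5; e = 9 − 7.5 = 1.5
x=3: ŷ = -3.5 + 5.5·3 = 13; e = 10.5 − 13 = -2.5
x=4: ŷ = -3.5 + 5.5·4 = 18.5; e = 18 − 18.5 = -0.5
x=5: ŷ = -3.5 + 5.5·5 = 24; e = 25.5 − 24 = 1.5
x=6: ŷ = -3.5 + 5.5·6 = 29.5; e = 32.5 − 29.5 = 3
x=7: ŷ = -3.5 + 5.5·7 = 35; e = 33.5 − 35 = -1.5
x=8: ŷ = -3.5 + 5.5·8 = 40.5; e = 39.5 − 40.5 = -1
Largest |e| is 3 at x = 6, residual 3.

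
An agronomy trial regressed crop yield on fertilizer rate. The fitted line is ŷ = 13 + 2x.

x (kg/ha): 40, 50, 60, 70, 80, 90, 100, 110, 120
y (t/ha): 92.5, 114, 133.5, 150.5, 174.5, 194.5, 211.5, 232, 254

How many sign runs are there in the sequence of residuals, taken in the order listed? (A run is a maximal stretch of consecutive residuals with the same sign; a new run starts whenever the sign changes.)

6 runs

x=40: ŷ = 13 + 2·40 = 93; e = 92.5 − 93 = -0.5
x=50: ŷ = 13 + 2·50 = 113; e = 114 − 113 = 1
x=60: ŷ = 13 + 2·60 = 133; e = 133.5 − 133 = 0.5
x=70: ŷ = 13 + 2·70 = 153; e = 150.5 − 153 = -2.5
x=80: ŷ = 13 + 2·80 = 173; e = 174.5 − 173 = 1.5
x=90: ŷ = 13 + 2·90 = 193; e = 194.5 − 193 = 1.5
x=100: ŷ = 13 + 2·100 = 213; e = 211.5 − 213 = -1.5
x=110: ŷ = 13 + 2·110 = 233; e = 232 − 233 = -1
x=120: ŷ = 13 + 2·120 = 253; e = 254 − 253 = 1
Signs: − + + − + + − − +
Runs: −×1, +×2, −×1, +×2, −×2, +×1 → 6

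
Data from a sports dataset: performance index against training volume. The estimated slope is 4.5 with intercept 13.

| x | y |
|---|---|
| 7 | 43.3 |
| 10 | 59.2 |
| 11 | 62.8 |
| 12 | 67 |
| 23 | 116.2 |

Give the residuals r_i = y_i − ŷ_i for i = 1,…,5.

-1.2, 1.2, 0.3, 0, -0.3

x=7: ŷ = 13 + 4.5·7 = 44.5; r = 43.3 − 44.5 = -1.2
x=10: ŷ = 13 + 4.5·10 = 58; r = 59.2 − 58 = 1.2
x=11: ŷ = 13 + 4.5·11 = 62.5; r = 62.8 − 62.5 = 0.3
x=12: ŷ = 13 + 4.5·12 = 67; r = 67 − 67 = 0
x=23: ŷ = 13 + 4.5·23 = 116.5; r = 116.2 − 116.5 = -0.3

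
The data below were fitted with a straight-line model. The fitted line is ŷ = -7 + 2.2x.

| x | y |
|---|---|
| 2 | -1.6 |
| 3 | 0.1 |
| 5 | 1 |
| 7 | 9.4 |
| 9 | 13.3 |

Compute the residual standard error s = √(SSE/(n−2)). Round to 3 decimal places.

x=2: ŷ = -7 + 2.2·2 = -2.6; e = -1.6 − (-2.6) = 1
x=3: ŷ = -7 + 2.2·3 = -0.4; e = 0.1 − (-0.4) = 0.5
x=5: ŷ = -7 + 2.2·5 = 4; e = 1 − 4 = -3
x=7: ŷ = -7 + 2.2·7 = 8.4; e = 9.4 − 8.4 = 1
x=9: ŷ = -7 + 2.2·9 = 12.8; e = 13.3 − 12.8 = 0.5
SSE = 1 + 0.25 + 9 + 1 + 0.25 = 11.5
s = √(11.5/3) = √3.83333 ≈ 1.958

s = 1.958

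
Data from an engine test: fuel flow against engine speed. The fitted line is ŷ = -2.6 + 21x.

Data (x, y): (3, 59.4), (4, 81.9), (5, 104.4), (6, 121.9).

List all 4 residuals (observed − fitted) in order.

x=3: ŷ = -2.6 + 21·3 = 60.4; r = 59.4 − 60.4 = -1
x=4: ŷ = -2.6 + 21·4 = 81.4; r = 81.9 − 81.4 = 0.5
x=5: ŷ = -2.6 + 21·5 = 102.4; r = 104.4 − 102.4 = 2
x=6: ŷ = -2.6 + 21·6 = 123.4; r = 121.9 − 123.4 = -1.5

-1, 0.5, 2, -1.5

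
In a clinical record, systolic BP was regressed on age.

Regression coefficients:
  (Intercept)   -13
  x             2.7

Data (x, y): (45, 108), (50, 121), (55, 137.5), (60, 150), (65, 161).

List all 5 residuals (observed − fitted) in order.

-0.5, -1, 2, 1, -1.5

x=45: ŷ = -13 + 2.7·45 = 108.5; r = 108 − 108.5 = -0.5
x=50: ŷ = -13 + 2.7·50 = 122; r = 121 − 122 = -1
x=55: ŷ = -13 + 2.7·55 = 135.5; r = 137.5 − 135.5 = 2
x=60: ŷ = -13 + 2.7·60 = 149; r = 150 − 149 = 1
x=65: ŷ = -13 + 2.7·65 = 162.5; r = 161 − 162.5 = -1.5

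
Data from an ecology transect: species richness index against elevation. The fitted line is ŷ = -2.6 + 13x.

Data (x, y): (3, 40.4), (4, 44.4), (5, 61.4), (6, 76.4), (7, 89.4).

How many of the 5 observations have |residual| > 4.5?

x=3: ŷ = -2.6 + 13·3 = 36.4; e = 40.4 − 36.4 = 4
x=4: ŷ = -2.6 + 13·4 = 49.4; e = 44.4 − 49.4 = -5
x=5: ŷ = -2.6 + 13·5 = 62.4; e = 61.4 − 62.4 = -1
x=6: ŷ = -2.6 + 13·6 = 75.4; e = 76.4 − 75.4 = 1
x=7: ŷ = -2.6 + 13·7 = 88.4; e = 89.4 − 88.4 = 1
|e| > 4.5: x=4 (|e|=5) → 1

1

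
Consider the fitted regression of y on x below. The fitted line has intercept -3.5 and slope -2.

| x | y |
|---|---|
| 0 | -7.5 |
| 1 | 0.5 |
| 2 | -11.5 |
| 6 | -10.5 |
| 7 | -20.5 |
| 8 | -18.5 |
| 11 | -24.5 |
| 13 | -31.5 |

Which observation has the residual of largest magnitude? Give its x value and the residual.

x=0: ŷ = -3.5 − 2·0 = -3.5; e = -7.5 − (-3.5) = -4
x=1: ŷ = -3.5 − 2·1 = -5.5; e = 0.5 − (-5.5) = 6
x=2: ŷ = -3.5 − 2·2 = -7.5; e = -11.5 − (-7.5) = -4
x=6: ŷ = -3.5 − 2·6 = -15.5; e = -10.5 − (-15.5) = 5
x=7: ŷ = -3.5 − 2·7 = -17.5; e = -20.5 − (-17.5) = -3
x=8: ŷ = -3.5 − 2·8 = -19.5; e = -18.5 − (-19.5) = 1
x=11: ŷ = -3.5 − 2·11 = -25.5; e = -24.5 − (-25.5) = 1
x=13: ŷ = -3.5 − 2·13 = -29.5; e = -31.5 − (-29.5) = -2
Largest |e| is 6 at x = 1, residual 6.

x = 1, e = 6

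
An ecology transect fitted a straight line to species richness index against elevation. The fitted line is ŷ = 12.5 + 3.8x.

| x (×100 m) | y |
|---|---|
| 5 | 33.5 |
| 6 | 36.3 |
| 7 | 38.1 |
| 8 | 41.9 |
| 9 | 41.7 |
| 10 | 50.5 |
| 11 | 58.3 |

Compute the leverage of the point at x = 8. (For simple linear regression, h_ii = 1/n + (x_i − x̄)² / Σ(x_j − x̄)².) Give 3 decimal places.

h = 0.143

x̄ = (5 + 6 + 7 + 8 + 9 + 10 + 11)/7 = 8
Σ(x − x̄)² = 9 + 4 + 1 + 0 + 1 + 4 + 9 = 28
h = 1/7 + (0)²/28 = 0.142857 + 0 = 0.143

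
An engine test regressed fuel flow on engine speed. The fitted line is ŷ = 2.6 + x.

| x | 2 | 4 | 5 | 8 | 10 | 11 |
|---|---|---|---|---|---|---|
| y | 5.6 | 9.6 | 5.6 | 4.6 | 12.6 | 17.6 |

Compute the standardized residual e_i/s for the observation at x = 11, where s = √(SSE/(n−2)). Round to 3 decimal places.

x=2: ŷ = 2.6 + 2 = 4.6; e = 5.6 − 4.6 = 1
x=4: ŷ = 2.6 + 4 = 6.6; e = 9.6 − 6.6 = 3
x=5: ŷ = 2.6 + 5 = 7.6; e = 5.6 − 7.6 = -2
x=8: ŷ = 2.6 + 8 = 10.6; e = 4.6 − 10.6 = -6
x=10: ŷ = 2.6 + 10 = 12.6; e = 12.6 − 12.6 = 0
x=11: ŷ = 2.6 + 11 = 13.6; e = 17.6 − 13.6 = 4
SSE = 1 + 9 + 4 + 36 + 0 + 16 = 66
s = √(66/4) = 4.06202
e/s = 4 / 4.06202 = 0.985

0.985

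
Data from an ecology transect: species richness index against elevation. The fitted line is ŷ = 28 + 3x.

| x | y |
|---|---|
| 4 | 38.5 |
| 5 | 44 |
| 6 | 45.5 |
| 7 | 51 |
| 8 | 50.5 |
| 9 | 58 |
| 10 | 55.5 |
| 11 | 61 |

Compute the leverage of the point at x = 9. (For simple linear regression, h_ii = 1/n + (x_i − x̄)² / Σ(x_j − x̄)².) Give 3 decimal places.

x̄ = (4 + 5 + 6 + 7 + 8 + 9 + 10 + 11)/8 = 7.5
Σ(x − x̄)² = 12.25 + 6.25 + 2.25 + 0.25 + 0.25 + 2.25 + 6.25 + 12.25 = 42
h = 1/8 + (1.5)²/42 = 0.125 + 0.0535714 = 0.179

h = 0.179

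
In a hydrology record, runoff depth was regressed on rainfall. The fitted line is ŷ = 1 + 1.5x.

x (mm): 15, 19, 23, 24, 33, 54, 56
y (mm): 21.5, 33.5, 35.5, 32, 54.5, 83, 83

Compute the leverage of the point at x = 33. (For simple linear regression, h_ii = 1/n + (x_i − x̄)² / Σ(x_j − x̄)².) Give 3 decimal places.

x̄ = (15 + 19 + 23 + 24 + 33 + 54 + 56)/7 = 32
Σ(x − x̄)² = 289 + 169 + 81 + 64 + 1 + 484 + 576 = 1664
h = 1/7 + (1)²/1664 = 0.142857 + 0.000600962 = 0.143

h = 0.143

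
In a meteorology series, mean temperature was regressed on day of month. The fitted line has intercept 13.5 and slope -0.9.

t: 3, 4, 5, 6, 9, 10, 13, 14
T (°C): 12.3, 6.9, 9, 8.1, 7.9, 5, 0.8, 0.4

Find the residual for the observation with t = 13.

r = -1

T̂ = 13.5 − 0.9·13 = 1.8
r = 0.8 − 1.8 = -1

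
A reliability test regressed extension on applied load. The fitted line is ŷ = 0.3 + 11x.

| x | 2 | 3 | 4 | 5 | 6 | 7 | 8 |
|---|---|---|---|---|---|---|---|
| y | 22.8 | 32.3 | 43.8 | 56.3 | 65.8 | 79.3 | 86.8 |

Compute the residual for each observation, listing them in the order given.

0.5, -1, -0.5, 1, -0.5, 2, -1.5

x=2: ŷ = 0.3 + 11·2 = 22.3; r = 22.8 − 22.3 = 0.5
x=3: ŷ = 0.3 + 11·3 = 33.3; r = 32.3 − 33.3 = -1
x=4: ŷ = 0.3 + 11·4 = 44.3; r = 43.8 − 44.3 = -0.5
x=5: ŷ = 0.3 + 11·5 = 55.3; r = 56.3 − 55.3 = 1
x=6: ŷ = 0.3 + 11·6 = 66.3; r = 65.8 − 66.3 = -0.5
x=7: ŷ = 0.3 + 11·7 = 77.3; r = 79.3 − 77.3 = 2
x=8: ŷ = 0.3 + 11·8 = 88.3; r = 86.8 − 88.3 = -1.5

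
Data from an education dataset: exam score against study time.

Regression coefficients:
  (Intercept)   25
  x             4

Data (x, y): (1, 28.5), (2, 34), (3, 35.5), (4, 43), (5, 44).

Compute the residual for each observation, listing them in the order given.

-0.5, 1, -1.5, 2, -1

x=1: ŷ = 25 + 4·1 = 29; r = 28.5 − 29 = -0.5
x=2: ŷ = 25 + 4·2 = 33; r = 34 − 33 = 1
x=3: ŷ = 25 + 4·3 = 37; r = 35.5 − 37 = -1.5
x=4: ŷ = 25 + 4·4 = 41; r = 43 − 41 = 2
x=5: ŷ = 25 + 4·5 = 45; r = 44 − 45 = -1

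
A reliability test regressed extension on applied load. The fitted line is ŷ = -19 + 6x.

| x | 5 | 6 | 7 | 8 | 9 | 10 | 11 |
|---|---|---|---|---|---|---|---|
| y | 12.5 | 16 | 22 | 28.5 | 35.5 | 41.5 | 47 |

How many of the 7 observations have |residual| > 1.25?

x=5: ŷ = -19 + 6·5 = 11; r = 12.5 − 11 = 1.5
x=6: ŷ = -19 + 6·6 = 17; r = 16 − 17 = -1
x=7: ŷ = -19 + 6·7 = 23; r = 22 − 23 = -1
x=8: ŷ = -19 + 6·8 = 29; r = 28.5 − 29 = -0.5
x=9: ŷ = -19 + 6·9 = 35; r = 35.5 − 35 = 0.5
x=10: ŷ = -19 + 6·10 = 41; r = 41.5 − 41 = 0.5
x=11: ŷ = -19 + 6·11 = 47; r = 47 − 47 = 0
|r| > 1.25: x=5 (|r|=1.5) → 1

1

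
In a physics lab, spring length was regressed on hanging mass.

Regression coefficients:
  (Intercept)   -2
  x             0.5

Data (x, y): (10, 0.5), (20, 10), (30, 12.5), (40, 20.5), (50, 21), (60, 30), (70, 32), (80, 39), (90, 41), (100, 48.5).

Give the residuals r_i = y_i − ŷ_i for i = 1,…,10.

x=10: ŷ = -2 + 0.5·10 = 3; r = 0.5 − 3 = -2.5
x=20: ŷ = -2 + 0.5·20 = 8; r = 10 − 8 = 2
x=30: ŷ = -2 + 0.5·30 = 13; r = 12.5 − 13 = -0.5
x=40: ŷ = -2 + 0.5·40 = 18; r = 20.5 − 18 = 2.5
x=50: ŷ = -2 + 0.5·50 = 23; r = 21 − 23 = -2
x=60: ŷ = -2 + 0.5·60 = 28; r = 30 − 28 = 2
x=70: ŷ = -2 + 0.5·70 = 33; r = 32 − 33 = -1
x=80: ŷ = -2 + 0.5·80 = 38; r = 39 − 38 = 1
x=90: ŷ = -2 + 0.5·90 = 43; r = 41 − 43 = -2
x=100: ŷ = -2 + 0.5·100 = 48; r = 48.5 − 48 = 0.5

-2.5, 2, -0.5, 2.5, -2, 2, -1, 1, -2, 0.5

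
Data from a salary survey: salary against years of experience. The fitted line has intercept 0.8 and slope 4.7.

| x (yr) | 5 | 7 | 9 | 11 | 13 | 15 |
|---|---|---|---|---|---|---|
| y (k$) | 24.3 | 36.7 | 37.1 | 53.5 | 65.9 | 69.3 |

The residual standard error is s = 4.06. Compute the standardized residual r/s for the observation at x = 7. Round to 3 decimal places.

0.739

ŷ = 0.8 + 4.7·7 = 33.7
r = 36.7 − 33.7 = 3
r/s = 3 / 4.06 = 0.739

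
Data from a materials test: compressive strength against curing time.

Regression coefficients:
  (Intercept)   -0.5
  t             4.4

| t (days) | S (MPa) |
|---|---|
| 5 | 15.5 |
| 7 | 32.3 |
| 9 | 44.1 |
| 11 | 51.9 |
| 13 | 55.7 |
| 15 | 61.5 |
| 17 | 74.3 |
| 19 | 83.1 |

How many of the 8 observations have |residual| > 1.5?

t=5: ŷ = -0.5 + 4.4·5 = 21.5; e = 15.5 − 21.5 = -6
t=7: ŷ = -0.5 + 4.4·7 = 30.3; e = 32.3 − 30.3 = 2
t=9: ŷ = -0.5 + 4.4·9 = 39.1; e = 44.1 − 39.1 = 5
t=11: ŷ = -0.5 + 4.4·11 = 47.9; e = 51.9 − 47.9 = 4
t=13: ŷ = -0.5 + 4.4·13 = 56.7; e = 55.7 − 56.7 = -1
t=15: ŷ = -0.5 + 4.4·15 = 65.5; e = 61.5 − 65.5 = -4
t=17: ŷ = -0.5 + 4.4·17 = 74.3; e = 74.3 − 74.3 = 0
t=19: ŷ = -0.5 + 4.4·19 = 83.1; e = 83.1 − 83.1 = 0
|e| > 1.5: t=5 (|e|=6), t=7 (|e|=2), t=9 (|e|=5), t=11 (|e|=4), t=15 (|e|=4) → 5

5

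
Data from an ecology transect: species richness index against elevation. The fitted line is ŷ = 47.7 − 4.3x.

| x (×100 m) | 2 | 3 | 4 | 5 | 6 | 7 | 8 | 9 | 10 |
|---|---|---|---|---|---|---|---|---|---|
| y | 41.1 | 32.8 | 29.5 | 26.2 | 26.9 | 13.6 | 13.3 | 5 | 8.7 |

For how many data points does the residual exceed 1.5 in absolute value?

x=2: ŷ = 47.7 − 4.3·2 = 39.1; r = 41.1 − 39.1 = 2
x=3: ŷ = 47.7 − 4.3·3 = 34.8; r = 32.8 − 34.8 = -2
x=4: ŷ = 47.7 − 4.3·4 = 30.5; r = 29.5 − 30.5 = -1
x=5: ŷ = 47.7 − 4.3·5 = 26.2; r = 26.2 − 26.2 = 0
x=6: ŷ = 47.7 − 4.3·6 = 21.9; r = 26.9 − 21.9 = 5
x=7: ŷ = 47.7 − 4.3·7 = 17.6; r = 13.6 − 17.6 = -4
x=8: ŷ = 47.7 − 4.3·8 = 13.3; r = 13.3 − 13.3 = 0
x=9: ŷ = 47.7 − 4.3·9 = 9; r = 5 − 9 = -4
x=10: ŷ = 47.7 − 4.3·10 = 4.7; r = 8.7 − 4.7 = 4
|r| > 1.5: x=2 (|r|=2), x=3 (|r|=2), x=6 (|r|=5), x=7 (|r|=4), x=9 (|r|=4), x=10 (|r|=4) → 6

6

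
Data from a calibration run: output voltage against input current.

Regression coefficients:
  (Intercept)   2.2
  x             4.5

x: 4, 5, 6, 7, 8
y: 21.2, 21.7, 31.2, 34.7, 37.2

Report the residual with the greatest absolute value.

r = -3

x=4: ŷ = 2.2 + 4.5·4 = 20.2; r = 21.2 − 20.2 = 1
x=5: ŷ = 2.2 + 4.5·5 = 24.7; r = 21.7 − 24.7 = -3
x=6: ŷ = 2.2 + 4.5·6 = 29.2; r = 31.2 − 29.2 = 2
x=7: ŷ = 2.2 + 4.5·7 = 33.7; r = 34.7 − 33.7 = 1
x=8: ŷ = 2.2 + 4.5·8 = 38.2; r = 37.2 − 38.2 = -1
Largest |r| is 3 at x = 5, residual -3.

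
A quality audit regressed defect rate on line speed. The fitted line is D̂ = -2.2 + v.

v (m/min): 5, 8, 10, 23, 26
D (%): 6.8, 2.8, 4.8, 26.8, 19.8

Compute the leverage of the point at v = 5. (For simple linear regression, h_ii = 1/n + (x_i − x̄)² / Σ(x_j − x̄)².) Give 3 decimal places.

h = 0.447

v̄ = (5 + 8 + 10 + 23 + 26)/5 = 14.4
Σ(v − v̄)² = 88.36 + 40.96 + 19.36 + 73.96 + 134.56 = 357.2
h = 1/5 + (-9.4)²/357.2 = 0.2 + 0.247368 = 0.447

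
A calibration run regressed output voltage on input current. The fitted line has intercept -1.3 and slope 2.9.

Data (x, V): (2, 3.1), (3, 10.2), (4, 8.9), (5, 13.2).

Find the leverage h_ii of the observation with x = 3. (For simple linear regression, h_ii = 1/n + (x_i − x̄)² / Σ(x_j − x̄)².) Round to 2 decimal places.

h = 0.30

x̄ = (2 + 3 + 4 + 5)/4 = 3.5
Σ(x − x̄)² = 2.25 + 0.25 + 0.25 + 2.25 = 5
h = 1/4 + (-0.5)²/5 = 0.25 + 0.05 = 0.30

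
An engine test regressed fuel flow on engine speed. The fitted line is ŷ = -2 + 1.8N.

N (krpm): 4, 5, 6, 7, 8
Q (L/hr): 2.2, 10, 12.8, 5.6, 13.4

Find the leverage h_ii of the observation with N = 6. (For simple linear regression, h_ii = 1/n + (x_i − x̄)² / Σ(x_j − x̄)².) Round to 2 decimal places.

h = 0.20

N̄ = (4 + 5 + 6 + 7 + 8)/5 = 6
Σ(N − N̄)² = 4 + 1 + 0 + 1 + 4 = 10
h = 1/5 + (0)²/10 = 0.2 + 0 = 0.20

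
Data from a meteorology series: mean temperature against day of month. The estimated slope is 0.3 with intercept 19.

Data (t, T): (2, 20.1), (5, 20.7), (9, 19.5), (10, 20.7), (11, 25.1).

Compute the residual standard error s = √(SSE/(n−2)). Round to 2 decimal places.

s = 2.21

t=2: ŷ = 19 + 0.3·2 = 19.6; e = 20.1 − 19.6 = 0.5
t=5: ŷ = 19 + 0.3·5 = 20.5; e = 20.7 − 20.5 = 0.2
t=9: ŷ = 19 + 0.3·9 = 21.7; e = 19.5 − 21.7 = -2.2
t=10: ŷ = 19 + 0.3·10 = 22; e = 20.7 − 22 = -1.3
t=11: ŷ = 19 + 0.3·11 = 22.3; e = 25.1 − 22.3 = 2.8
SSE = 0.25 + 0.04 + 4.84 + 1.69 + 7.84 = 14.66
s = √(14.66/3) = √4.88667 ≈ 2.21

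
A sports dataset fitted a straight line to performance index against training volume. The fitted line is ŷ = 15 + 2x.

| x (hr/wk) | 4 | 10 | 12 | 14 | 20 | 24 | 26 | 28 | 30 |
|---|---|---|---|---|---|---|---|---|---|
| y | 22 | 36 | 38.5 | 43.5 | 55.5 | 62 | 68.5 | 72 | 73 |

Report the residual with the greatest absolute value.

x=4: ŷ = 15 + 2·4 = 23; r = 22 − 23 = -1
x=10: ŷ = 15 + 2·10 = 35; r = 36 − 35 = 1
x=12: ŷ = 15 + 2·12 = 39; r = 38.5 − 39 = -0.5
x=14: ŷ = 15 + 2·14 = 43; r = 43.5 − 43 = 0.5
x=20: ŷ = 15 + 2·20 = 55; r = 55.5 − 55 = 0.5
x=24: ŷ = 15 + 2·24 = 63; r = 62 − 63 = -1
x=26: ŷ = 15 + 2·26 = 67; r = 68.5 − 67 = 1.5
x=28: ŷ = 15 + 2·28 = 71; r = 72 − 71 = 1
x=30: ŷ = 15 + 2·30 = 75; r = 73 − 75 = -2
Largest |r| is 2 at x = 30, residual -2.

r = -2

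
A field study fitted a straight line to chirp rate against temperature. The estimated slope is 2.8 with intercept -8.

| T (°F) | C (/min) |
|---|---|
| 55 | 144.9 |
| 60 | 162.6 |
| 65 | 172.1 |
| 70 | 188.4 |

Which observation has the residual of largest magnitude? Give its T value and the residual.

T=55: Ĉ = -8 + 2.8·55 = 146; e = 144.9 − 146 = -1.1
T=60: Ĉ = -8 + 2.8·60 = 160; e = 162.6 − 160 = 2.6
T=65: Ĉ = -8 + 2.8·65 = 174; e = 172.1 − 174 = -1.9
T=70: Ĉ = -8 + 2.8·70 = 188; e = 188.4 − 188 = 0.4
Largest |e| is 2.6 at T = 60, residual 2.6.

T = 60, e = 2.6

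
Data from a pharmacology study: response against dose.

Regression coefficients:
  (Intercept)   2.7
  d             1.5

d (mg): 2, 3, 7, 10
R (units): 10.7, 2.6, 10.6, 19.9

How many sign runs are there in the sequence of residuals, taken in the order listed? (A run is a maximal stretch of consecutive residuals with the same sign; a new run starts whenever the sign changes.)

d=2: ŷ = 2.7 + 1.5·2 = 5.7; e = 10.7 − 5.7 = 5
d=3: ŷ = 2.7 + 1.5·3 = 7.2; e = 2.6 − 7.2 = -4.6
d=7: ŷ = 2.7 + 1.5·7 = 13.2; e = 10.6 − 13.2 = -2.6
d=10: ŷ = 2.7 + 1.5·10 = 17.7; e = 19.9 − 17.7 = 2.2
Signs: + − − +
Runs: +×1, −×2, +×1 → 3

3 runs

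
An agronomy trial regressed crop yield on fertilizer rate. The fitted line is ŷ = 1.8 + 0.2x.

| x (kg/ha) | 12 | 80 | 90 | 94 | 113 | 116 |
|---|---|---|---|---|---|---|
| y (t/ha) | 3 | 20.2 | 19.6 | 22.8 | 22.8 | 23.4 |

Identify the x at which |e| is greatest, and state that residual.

x = 80, e = 2.4

x=12: ŷ = 1.8 + 0.2·12 = 4.2; e = 3 − 4.2 = -1.2
x=80: ŷ = 1.8 + 0.2·80 = 17.8; e = 20.2 − 17.8 = 2.4
x=90: ŷ = 1.8 + 0.2·90 = 19.8; e = 19.6 − 19.8 = -0.2
x=94: ŷ = 1.8 + 0.2·94 = 20.6; e = 22.8 − 20.6 = 2.2
x=113: ŷ = 1.8 + 0.2·113 = 24.4; e = 22.8 − 24.4 = -1.6
x=116: ŷ = 1.8 + 0.2·116 = 25; e = 23.4 − 25 = -1.6
Largest |e| is 2.4 at x = 80, residual 2.4.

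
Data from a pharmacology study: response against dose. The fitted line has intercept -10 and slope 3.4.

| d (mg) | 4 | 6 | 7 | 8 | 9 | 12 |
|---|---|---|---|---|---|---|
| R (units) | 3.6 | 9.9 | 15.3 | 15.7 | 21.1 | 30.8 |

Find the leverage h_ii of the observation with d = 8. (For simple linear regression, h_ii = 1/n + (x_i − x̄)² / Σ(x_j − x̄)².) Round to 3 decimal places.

h = 0.170

d̄ = (4 + 6 + 7 + 8 + 9 + 12)/6 = 7.66667
Σ(d − d̄)² = 13.4444 + 2.77778 + 0.444444 + 0.111111 + 1.77778 + 18.7778 = 37.3333
h = 1/6 + (0.333333)²/37.3333 = 0.166667 + 0.00297619 = 0.170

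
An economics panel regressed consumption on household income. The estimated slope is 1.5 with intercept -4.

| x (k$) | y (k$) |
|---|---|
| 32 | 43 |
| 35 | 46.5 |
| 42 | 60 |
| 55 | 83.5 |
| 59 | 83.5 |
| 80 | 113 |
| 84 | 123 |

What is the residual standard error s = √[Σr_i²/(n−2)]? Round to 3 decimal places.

x=32: ŷ = -4 + 1.5·32 = 44; r = 43 − 44 = -1
x=35: ŷ = -4 + 1.5·35 = 48.5; r = 46.5 − 48.5 = -2
x=42: ŷ = -4 + 1.5·42 = 59; r = 60 − 59 = 1
x=55: ŷ = -4 + 1.5·55 = 78.5; r = 83.5 − 78.5 = 5
x=59: ŷ = -4 + 1.5·59 = 84.5; r = 83.5 − 84.5 = -1
x=80: ŷ = -4 + 1.5·80 = 116; r = 113 − 116 = -3
x=84: ŷ = -4 + 1.5·84 = 122; r = 123 − 122 = 1
SSE = 1 + 4 + 1 + 25 + 1 + 9 + 1 = 42
s = √(42/5) = √8.4 ≈ 2.898

s = 2.898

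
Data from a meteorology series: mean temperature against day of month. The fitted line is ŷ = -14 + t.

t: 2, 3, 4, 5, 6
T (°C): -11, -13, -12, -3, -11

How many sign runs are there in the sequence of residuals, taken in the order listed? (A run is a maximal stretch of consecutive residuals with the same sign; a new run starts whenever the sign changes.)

t=2: ŷ = -14 + 2 = -12; r = -11 − (-12) = 1
t=3: ŷ = -14 + 3 = -11; r = -13 − (-11) = -2
t=4: ŷ = -14 + 4 = -10; r = -12 − (-10) = -2
t=5: ŷ = -14 + 5 = -9; r = -3 − (-9) = 6
t=6: ŷ = -14 + 6 = -8; r = -11 − (-8) = -3
Signs: + − − + −
Runs: +×1, −×2, +×1, −×1 → 4

4 runs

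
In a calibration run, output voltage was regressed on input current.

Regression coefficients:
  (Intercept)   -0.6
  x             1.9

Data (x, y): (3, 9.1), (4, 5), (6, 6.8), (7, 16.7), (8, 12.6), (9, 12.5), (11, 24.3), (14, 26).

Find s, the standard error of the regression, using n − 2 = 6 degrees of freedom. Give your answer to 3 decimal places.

x=3: ŷ = -0.6 + 1.9·3 = 5.1; e = 9.1 − 5.1 = 4
x=4: ŷ = -0.6 + 1.9·4 = 7; e = 5 − 7 = -2
x=6: ŷ = -0.6 + 1.9·6 = 10.8; e = 6.8 − 10.8 = -4
x=7: ŷ = -0.6 + 1.9·7 = 12.7; e = 16.7 − 12.7 = 4
x=8: ŷ = -0.6 + 1.9·8 = 14.6; e = 12.6 − 14.6 = -2
x=9: ŷ = -0.6 + 1.9·9 = 16.5; e = 12.5 − 16.5 = -4
x=11: ŷ = -0.6 + 1.9·11 = 20.3; e = 24.3 − 20.3 = 4
x=14: ŷ = -0.6 + 1.9·14 = 26; e = 26 − 26 = 0
SSE = 16 + 4 + 16 + 16 + 4 + 16 + 16 + 0 = 88
s = √(88/6) = √14.6667 ≈ 3.830

s = 3.830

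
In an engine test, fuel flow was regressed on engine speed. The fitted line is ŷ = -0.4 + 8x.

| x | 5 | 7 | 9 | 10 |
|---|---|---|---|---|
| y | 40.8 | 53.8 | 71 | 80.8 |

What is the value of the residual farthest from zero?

r = -1.8

x=5: ŷ = -0.4 + 8·5 = 39.6; r = 40.8 − 39.6 = 1.2
x=7: ŷ = -0.4 + 8·7 = 55.6; r = 53.8 − 55.6 = -1.8
x=9: ŷ = -0.4 + 8·9 = 71.6; r = 71 − 71.6 = -0.6
x=10: ŷ = -0.4 + 8·10 = 79.6; r = 80.8 − 79.6 = 1.2
Largest |r| is 1.8 at x = 7, residual -1.8.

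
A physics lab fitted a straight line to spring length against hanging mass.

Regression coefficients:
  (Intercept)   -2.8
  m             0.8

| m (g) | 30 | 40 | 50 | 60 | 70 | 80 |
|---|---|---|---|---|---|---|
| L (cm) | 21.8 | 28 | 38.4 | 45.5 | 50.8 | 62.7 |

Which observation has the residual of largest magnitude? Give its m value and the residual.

m=30: L̂ = -2.8 + 0.8·30 = 21.2; r = 21.8 − 21.2 = 0.6
m=40: L̂ = -2.8 + 0.8·40 = 29.2; r = 28 − 29.2 = -1.2
m=50: L̂ = -2.8 + 0.8·50 = 37.2; r = 38.4 − 37.2 = 1.2
m=60: L̂ = -2.8 + 0.8·60 = 45.2; r = 45.5 − 45.2 = 0.3
m=70: L̂ = -2.8 + 0.8·70 = 53.2; r = 50.8 − 53.2 = -2.4
m=80: L̂ = -2.8 + 0.8·80 = 61.2; r = 62.7 − 61.2 = 1.5
Largest |r| is 2.4 at m = 70, residual -2.4.

m = 70, r = -2.4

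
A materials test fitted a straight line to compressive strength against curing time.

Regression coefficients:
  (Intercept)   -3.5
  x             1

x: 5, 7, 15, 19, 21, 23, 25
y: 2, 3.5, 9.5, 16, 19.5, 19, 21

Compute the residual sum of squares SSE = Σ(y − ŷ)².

x=5: ŷ = -3.5 + 5 = 1.5; r = 2 − 1.5 = 0.5
x=7: ŷ = -3.5 + 7 = 3.5; r = 3.5 − 3.5 = 0
x=15: ŷ = -3.5 + 15 = 11.5; r = 9.5 − 11.5 = -2
x=19: ŷ = -3.5 + 19 = 15.5; r = 16 − 15.5 = 0.5
x=21: ŷ = -3.5 + 21 = 17.5; r = 19.5 − 17.5 = 2
x=23: ŷ = -3.5 + 23 = 19.5; r = 19 − 19.5 = -0.5
x=25: ŷ = -3.5 + 25 = 21.5; r = 21 − 21.5 = -0.5
SSE = 0.25 + 0 + 4 + 0.25 + 4 + 0.25 + 0.25 = 9

SSE = 9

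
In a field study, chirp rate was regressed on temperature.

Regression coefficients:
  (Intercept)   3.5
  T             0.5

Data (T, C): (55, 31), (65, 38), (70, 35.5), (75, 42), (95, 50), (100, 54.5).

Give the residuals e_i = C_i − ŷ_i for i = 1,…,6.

T=55: ŷ = 3.5 + 0.5·55 = 31; e = 31 − 31 = 0
T=65: ŷ = 3.5 + 0.5·65 = 36; e = 38 − 36 = 2
T=70: ŷ = 3.5 + 0.5·70 = 38.5; e = 35.5 − 38.5 = -3
T=75: ŷ = 3.5 + 0.5·75 = 41; e = 42 − 41 = 1
T=95: ŷ = 3.5 + 0.5·95 = 51; e = 50 − 51 = -1
T=100: ŷ = 3.5 + 0.5·100 = 53.5; e = 54.5 − 53.5 = 1

0, 2, -3, 1, -1, 1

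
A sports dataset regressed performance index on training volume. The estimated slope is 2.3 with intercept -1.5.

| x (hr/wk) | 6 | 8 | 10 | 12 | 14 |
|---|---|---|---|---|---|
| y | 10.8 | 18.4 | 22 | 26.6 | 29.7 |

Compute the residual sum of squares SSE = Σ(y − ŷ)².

SSE = 6

x=6: ŷ = -1.5 + 2.3·6 = 12.3; r = 10.8 − 12.3 = -1.5
x=8: ŷ = -1.5 + 2.3·8 = 16.9; r = 18.4 − 16.9 = 1.5
x=10: ŷ = -1.5 + 2.3·10 = 21.5; r = 22 − 21.5 = 0.5
x=12: ŷ = -1.5 + 2.3·12 = 26.1; r = 26.6 − 26.1 = 0.5
x=14: ŷ = -1.5 + 2.3·14 = 30.7; r = 29.7 − 30.7 = -1
SSE = 2.25 + 2.25 + 0.25 + 0.25 + 1 = 6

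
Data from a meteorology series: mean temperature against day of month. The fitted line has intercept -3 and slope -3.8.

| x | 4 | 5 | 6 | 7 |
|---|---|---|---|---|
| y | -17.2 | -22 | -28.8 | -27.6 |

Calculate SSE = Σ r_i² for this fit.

x=4: ŷ = -3 − 3.8·4 = -18.2; r = -17.2 − (-18.2) = 1
x=5: ŷ = -3 − 3.8·5 = -22; r = -22 − (-22) = 0
x=6: ŷ = -3 − 3.8·6 = -25.8; r = -28.8 − (-25.8) = -3
x=7: ŷ = -3 − 3.8·7 = -29.6; r = -27.6 − (-29.6) = 2
SSE = 1 + 0 + 9 + 4 = 14

SSE = 14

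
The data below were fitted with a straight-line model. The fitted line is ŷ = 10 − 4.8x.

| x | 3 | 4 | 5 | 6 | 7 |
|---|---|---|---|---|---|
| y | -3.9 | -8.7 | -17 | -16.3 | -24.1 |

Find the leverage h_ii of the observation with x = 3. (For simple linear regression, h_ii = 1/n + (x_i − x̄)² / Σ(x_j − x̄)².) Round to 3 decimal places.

h = 0.600

x̄ = (3 + 4 + 5 + 6 + 7)/5 = 5
Σ(x − x̄)² = 4 + 1 + 0 + 1 + 4 = 10
h = 1/5 + (-2)²/10 = 0.2 + 0.4 = 0.600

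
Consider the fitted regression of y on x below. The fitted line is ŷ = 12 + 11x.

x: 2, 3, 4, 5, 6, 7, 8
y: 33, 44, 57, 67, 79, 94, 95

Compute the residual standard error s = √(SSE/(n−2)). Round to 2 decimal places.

s = 3.29

x=2: ŷ = 12 + 11·2 = 34; e = 33 − 34 = -1
x=3: ŷ = 12 + 11·3 = 45; e = 44 − 45 = -1
x=4: ŷ = 12 + 11·4 = 56; e = 57 − 56 = 1
x=5: ŷ = 12 + 11·5 = 67; e = 67 − 67 = 0
x=6: ŷ = 12 + 11·6 = 78; e = 79 − 78 = 1
x=7: ŷ = 12 + 11·7 = 89; e = 94 − 89 = 5
x=8: ŷ = 12 + 11·8 = 100; e = 95 − 100 = -5
SSE = 1 + 1 + 1 + 0 + 1 + 25 + 25 = 54
s = √(54/5) = √10.8 ≈ 3.29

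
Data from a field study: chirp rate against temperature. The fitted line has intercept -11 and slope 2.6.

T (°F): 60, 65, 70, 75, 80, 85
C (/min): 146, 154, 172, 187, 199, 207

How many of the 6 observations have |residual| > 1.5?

T=60: Ĉ = -11 + 2.6·60 = 145; r = 146 − 145 = 1
T=65: Ĉ = -11 + 2.6·65 = 158; r = 154 − 158 = -4
T=70: Ĉ = -11 + 2.6·70 = 171; r = 172 − 171 = 1
T=75: Ĉ = -11 + 2.6·75 = 184; r = 187 − 184 = 3
T=80: Ĉ = -11 + 2.6·80 = 197; r = 199 − 197 = 2
T=85: Ĉ = -11 + 2.6·85 = 210; r = 207 − 210 = -3
|r| > 1.5: T=65 (|r|=4), T=75 (|r|=3), T=80 (|r|=2), T=85 (|r|=3) → 4

4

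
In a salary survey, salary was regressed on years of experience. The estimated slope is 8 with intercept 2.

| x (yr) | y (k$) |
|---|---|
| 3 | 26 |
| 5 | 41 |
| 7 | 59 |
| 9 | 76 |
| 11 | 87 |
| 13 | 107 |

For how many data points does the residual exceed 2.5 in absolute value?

1

x=3: ŷ = 2 + 8·3 = 26; r = 26 − 26 = 0
x=5: ŷ = 2 + 8·5 = 42; r = 41 − 42 = -1
x=7: ŷ = 2 + 8·7 = 58; r = 59 − 58 = 1
x=9: ŷ = 2 + 8·9 = 74; r = 76 − 74 = 2
x=11: ŷ = 2 + 8·11 = 90; r = 87 − 90 = -3
x=13: ŷ = 2 + 8·13 = 106; r = 107 − 106 = 1
|r| > 2.5: x=11 (|r|=3) → 1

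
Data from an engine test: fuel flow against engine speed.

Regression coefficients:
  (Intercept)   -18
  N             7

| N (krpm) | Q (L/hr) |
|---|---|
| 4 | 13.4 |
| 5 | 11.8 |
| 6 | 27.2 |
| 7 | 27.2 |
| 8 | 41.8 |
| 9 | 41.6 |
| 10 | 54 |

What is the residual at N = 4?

ŷ = -18 + 7·4 = 10
r = 13.4 − 10 = 3.4

r = 3.4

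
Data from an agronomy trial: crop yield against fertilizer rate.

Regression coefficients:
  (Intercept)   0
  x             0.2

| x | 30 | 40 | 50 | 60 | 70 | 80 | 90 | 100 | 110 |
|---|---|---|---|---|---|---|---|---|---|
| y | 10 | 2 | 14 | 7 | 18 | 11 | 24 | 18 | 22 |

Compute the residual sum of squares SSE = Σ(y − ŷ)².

x=30: ŷ = 0.2·30 = 6; e = 10 − 6 = 4
x=40: ŷ = 0.2·40 = 8; e = 2 − 8 = -6
x=50: ŷ = 0.2·50 = 10; e = 14 − 10 = 4
x=60: ŷ = 0.2·60 = 12; e = 7 − 12 = -5
x=70: ŷ = 0.2·70 = 14; e = 18 − 14 = 4
x=80: ŷ = 0.2·80 = 16; e = 11 − 16 = -5
x=90: ŷ = 0.2·90 = 18; e = 24 − 18 = 6
x=100: ŷ = 0.2·100 = 20; e = 18 − 20 = -2
x=110: ŷ = 0.2·110 = 22; e = 22 − 22 = 0
SSE = 16 + 36 + 16 + 25 + 16 + 25 + 36 + 4 + 0 = 174

SSE = 174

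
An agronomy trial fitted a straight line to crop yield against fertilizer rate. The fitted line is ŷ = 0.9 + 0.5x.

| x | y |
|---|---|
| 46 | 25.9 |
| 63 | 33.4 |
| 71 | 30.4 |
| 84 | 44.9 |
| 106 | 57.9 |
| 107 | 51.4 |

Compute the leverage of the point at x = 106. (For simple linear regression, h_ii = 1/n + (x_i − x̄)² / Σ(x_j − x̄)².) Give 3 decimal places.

x̄ = (46 + 63 + 71 + 84 + 106 + 107)/6 = 79.5
Σ(x − x̄)² = 1122.25 + 272.25 + 72.25 + 20.25 + 702.25 + 756.25 = 2945.5
h = 1/6 + (26.5)²/2945.5 = 0.166667 + 0.238415 = 0.405

h = 0.405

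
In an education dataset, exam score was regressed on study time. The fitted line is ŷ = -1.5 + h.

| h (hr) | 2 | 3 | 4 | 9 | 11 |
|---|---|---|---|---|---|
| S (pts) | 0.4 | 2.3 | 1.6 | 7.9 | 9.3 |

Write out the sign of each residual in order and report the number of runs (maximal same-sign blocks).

5 runs

h=2: ŷ = -1.5 + 2 = 0.5; r = 0.4 − 0.5 = -0.1
h=3: ŷ = -1.5 + 3 = 1.5; r = 2.3 − 1.5 = 0.8
h=4: ŷ = -1.5 + 4 = 2.5; r = 1.6 − 2.5 = -0.9
h=9: ŷ = -1.5 + 9 = 7.5; r = 7.9 − 7.5 = 0.4
h=11: ŷ = -1.5 + 11 = 9.5; r = 9.3 − 9.5 = -0.2
Signs: − + − + −
Runs: −×1, +×1, −×1, +×1, −×1 → 5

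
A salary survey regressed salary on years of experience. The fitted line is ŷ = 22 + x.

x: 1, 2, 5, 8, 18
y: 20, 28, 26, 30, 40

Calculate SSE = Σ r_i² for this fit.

SSE = 26

x=1: ŷ = 22 + 1 = 23; r = 20 − 23 = -3
x=2: ŷ = 22 + 2 = 24; r = 28 − 24 = 4
x=5: ŷ = 22 + 5 = 27; r = 26 − 27 = -1
x=8: ŷ = 22 + 8 = 30; r = 30 − 30 = 0
x=18: ŷ = 22 + 18 = 40; r = 40 − 40 = 0
SSE = 9 + 16 + 1 + 0 + 0 = 26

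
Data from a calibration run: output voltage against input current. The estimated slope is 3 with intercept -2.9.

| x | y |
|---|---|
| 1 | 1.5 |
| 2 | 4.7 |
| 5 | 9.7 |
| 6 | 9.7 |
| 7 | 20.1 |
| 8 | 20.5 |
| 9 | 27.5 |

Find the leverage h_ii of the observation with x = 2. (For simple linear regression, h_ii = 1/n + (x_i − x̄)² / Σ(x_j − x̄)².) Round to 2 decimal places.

x̄ = (1 + 2 + 5 + 6 + 7 + 8 + 9)/7 = 5.42857
Σ(x − x̄)² = 19.6122 + 11.7551 + 0.183673 + 0.326531 + 2.46939 + 6.61224 + 12.7551 = 53.7143
h = 1/7 + (-3.42857)²/53.7143 = 0.142857 + 0.218845 = 0.36

h = 0.36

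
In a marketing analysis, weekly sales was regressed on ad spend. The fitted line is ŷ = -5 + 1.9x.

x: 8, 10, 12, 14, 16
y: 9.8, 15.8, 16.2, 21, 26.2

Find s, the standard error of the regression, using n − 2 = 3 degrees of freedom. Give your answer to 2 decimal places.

s = 1.52

x=8: ŷ = -5 + 1.9·8 = 10.2; r = 9.8 − 10.2 = -0.4
x=10: ŷ = -5 + 1.9·10 = 14; r = 15.8 − 14 = 1.8
x=12: ŷ = -5 + 1.9·12 = 17.8; r = 16.2 − 17.8 = -1.6
x=14: ŷ = -5 + 1.9·14 = 21.6; r = 21 − 21.6 = -0.6
x=16: ŷ = -5 + 1.9·16 = 25.4; r = 26.2 − 25.4 = 0.8
SSE = 0.16 + 3.24 + 2.56 + 0.36 + 0.64 = 6.96
s = √(6.96/3) = √2.32 ≈ 1.52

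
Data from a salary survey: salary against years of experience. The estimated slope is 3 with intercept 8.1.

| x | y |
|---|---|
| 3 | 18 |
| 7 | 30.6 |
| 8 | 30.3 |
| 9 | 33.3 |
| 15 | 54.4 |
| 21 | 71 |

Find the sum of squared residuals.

SSE = 11.24

x=3: ŷ = 8.1 + 3·3 = 17.1; r = 18 − 17.1 = 0.9
x=7: ŷ = 8.1 + 3·7 = 29.1; r = 30.6 − 29.1 = 1.5
x=8: ŷ = 8.1 + 3·8 = 32.1; r = 30.3 − 32.1 = -1.8
x=9: ŷ = 8.1 + 3·9 = 35.1; r = 33.3 − 35.1 = -1.8
x=15: ŷ = 8.1 + 3·15 = 53.1; r = 54.4 − 53.1 = 1.3
x=21: ŷ = 8.1 + 3·21 = 71.1; r = 71 − 71.1 = -0.1
SSE = 0.81 + 2.25 + 3.24 + 3.24 + 1.69 + 0.01 = 11.24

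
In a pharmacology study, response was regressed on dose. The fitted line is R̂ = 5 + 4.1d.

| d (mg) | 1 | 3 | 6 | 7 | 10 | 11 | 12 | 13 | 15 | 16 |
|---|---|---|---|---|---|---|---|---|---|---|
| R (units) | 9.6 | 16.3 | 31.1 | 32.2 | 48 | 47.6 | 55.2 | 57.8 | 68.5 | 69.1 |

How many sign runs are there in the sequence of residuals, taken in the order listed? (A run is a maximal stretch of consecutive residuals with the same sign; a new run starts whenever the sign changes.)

d=1: R̂ = 5 + 4.1·1 = 9.1; e = 9.6 − 9.1 = 0.5
d=3: R̂ = 5 + 4.1·3 = 17.3; e = 16.3 − 17.3 = -1
d=6: R̂ = 5 + 4.1·6 = 29.6; e = 31.1 − 29.6 = 1.5
d=7: R̂ = 5 + 4.1·7 = 33.7; e = 32.2 − 33.7 = -1.5
d=10: R̂ = 5 + 4.1·10 = 46; e = 48 − 46 = 2
d=11: R̂ = 5 + 4.1·11 = 50.1; e = 47.6 − 50.1 = -2.5
d=12: R̂ = 5 + 4.1·12 = 54.2; e = 55.2 − 54.2 = 1
d=13: R̂ = 5 + 4.1·13 = 58.3; e = 57.8 − 58.3 = -0.5
d=15: R̂ = 5 + 4.1·15 = 66.5; e = 68.5 − 66.5 = 2
d=16: R̂ = 5 + 4.1·16 = 70.6; e = 69.1 − 70.6 = -1.5
Signs: + − + − + − + − + −
Runs: +×1, −×1, +×1, −×1, +×1, −×1, +×1, −×1, +×1, −×1 → 10

10 runs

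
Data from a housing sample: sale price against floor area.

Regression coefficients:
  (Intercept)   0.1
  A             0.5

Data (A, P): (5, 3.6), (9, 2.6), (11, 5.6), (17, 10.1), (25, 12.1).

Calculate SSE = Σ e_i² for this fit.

A=5: ŷ = 0.1 + 0.5·5 = 2.6; e = 3.6 − 2.6 = 1
A=9: ŷ = 0.1 + 0.5·9 = 4.6; e = 2.6 − 4.6 = -2
A=11: ŷ = 0.1 + 0.5·11 = 5.6; e = 5.6 − 5.6 = 0
A=17: ŷ = 0.1 + 0.5·17 = 8.6; e = 10.1 − 8.6 = 1.5
A=25: ŷ = 0.1 + 0.5·25 = 12.6; e = 12.1 − 12.6 = -0.5
SSE = 1 + 4 + 0 + 2.25 + 0.25 = 7.5

SSE = 7.5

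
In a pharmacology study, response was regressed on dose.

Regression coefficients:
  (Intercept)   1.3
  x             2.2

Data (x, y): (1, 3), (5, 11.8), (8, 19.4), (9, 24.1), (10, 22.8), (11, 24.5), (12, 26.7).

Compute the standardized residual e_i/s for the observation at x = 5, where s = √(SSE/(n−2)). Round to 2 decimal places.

x=1: ŷ = 1.3 + 2.2·1 = 3.5; e = 3 − 3.5 = -0.5
x=5: ŷ = 1.3 + 2.2·5 = 12.3; e = 11.8 − 12.3 = -0.5
x=8: ŷ = 1.3 + 2.2·8 = 18.9; e = 19.4 − 18.9 = 0.5
x=9: ŷ = 1.3 + 2.2·9 = 21.1; e = 24.1 − 21.1 = 3
x=10: ŷ = 1.3 + 2.2·10 = 23.3; e = 22.8 − 23.3 = -0.5
x=11: ŷ = 1.3 + 2.2·11 = 25.5; e = 24.5 − 25.5 = -1
x=12: ŷ = 1.3 + 2.2·12 = 27.7; e = 26.7 − 27.7 = -1
SSE = 0.25 + 0.25 + 0.25 + 9 + 0.25 + 1 + 1 = 12
s = √(12/5) = 1.54919
e/s = -0.5 / 1.54919 = -0.32

-0.32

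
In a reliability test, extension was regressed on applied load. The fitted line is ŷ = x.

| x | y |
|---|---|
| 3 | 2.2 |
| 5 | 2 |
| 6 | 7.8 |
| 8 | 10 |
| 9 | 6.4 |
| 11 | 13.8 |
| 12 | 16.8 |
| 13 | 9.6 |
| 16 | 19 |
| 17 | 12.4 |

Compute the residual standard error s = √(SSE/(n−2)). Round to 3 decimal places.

x=3: ŷ = 3 = 3; r = 2.2 − 3 = -0.8
x=5: ŷ = 5 = 5; r = 2 − 5 = -3
x=6: ŷ = 6 = 6; r = 7.8 − 6 = 1.8
x=8: ŷ = 8 = 8; r = 10 − 8 = 2
x=9: ŷ = 9 = 9; r = 6.4 − 9 = -2.6
x=11: ŷ = 11 = 11; r = 13.8 − 11 = 2.8
x=12: ŷ = 12 = 12; r = 16.8 − 12 = 4.8
x=13: ŷ = 13 = 13; r = 9.6 − 13 = -3.4
x=16: ŷ = 16 = 16; r = 19 − 16 = 3
x=17: ŷ = 17 = 17; r = 12.4 − 17 = -4.6
SSE = 0.64 + 9 + 3.24 + 4 + 6.76 + 7.84 + 23.04 + 11.56 + 9 + 21.16 = 96.24
s = √(96.24/8) = √12.03 ≈ 3.468

s = 3.468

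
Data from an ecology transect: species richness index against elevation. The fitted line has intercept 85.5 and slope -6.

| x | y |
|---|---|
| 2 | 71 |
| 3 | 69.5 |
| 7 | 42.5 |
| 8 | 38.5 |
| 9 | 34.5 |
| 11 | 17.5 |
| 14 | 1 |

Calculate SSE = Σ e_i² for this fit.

SSE = 25.5

x=2: ŷ = 85.5 − 6·2 = 73.5; e = 71 − 73.5 = -2.5
x=3: ŷ = 85.5 − 6·3 = 67.5; e = 69.5 − 67.5 = 2
x=7: ŷ = 85.5 − 6·7 = 43.5; e = 42.5 − 43.5 = -1
x=8: ŷ = 85.5 − 6·8 = 37.5; e = 38.5 − 37.5 = 1
x=9: ŷ = 85.5 − 6·9 = 31.5; e = 34.5 − 31.5 = 3
x=11: ŷ = 85.5 − 6·11 = 19.5; e = 17.5 − 19.5 = -2
x=14: ŷ = 85.5 − 6·14 = 1.5; e = 1 − 1.5 = -0.5
SSE = 6.25 + 4 + 1 + 1 + 9 + 4 + 0.25 = 25.5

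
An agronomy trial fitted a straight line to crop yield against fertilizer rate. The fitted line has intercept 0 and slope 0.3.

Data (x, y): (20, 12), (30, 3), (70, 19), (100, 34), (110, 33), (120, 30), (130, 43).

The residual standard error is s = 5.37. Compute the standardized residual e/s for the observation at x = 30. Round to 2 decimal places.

-1.12

ŷ = 0.3·30 = 9
e = 3 − 9 = -6
e/s = -6 / 5.37 = -1.12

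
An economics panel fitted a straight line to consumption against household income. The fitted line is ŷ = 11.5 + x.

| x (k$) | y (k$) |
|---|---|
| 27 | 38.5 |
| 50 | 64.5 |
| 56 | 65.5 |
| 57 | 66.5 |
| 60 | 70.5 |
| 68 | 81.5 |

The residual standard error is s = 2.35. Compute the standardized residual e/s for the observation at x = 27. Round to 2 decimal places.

0.00

ŷ = 11.5 + 27 = 38.5
e = 38.5 − 38.5 = 0
e/s = 0 / 2.35 = 0.00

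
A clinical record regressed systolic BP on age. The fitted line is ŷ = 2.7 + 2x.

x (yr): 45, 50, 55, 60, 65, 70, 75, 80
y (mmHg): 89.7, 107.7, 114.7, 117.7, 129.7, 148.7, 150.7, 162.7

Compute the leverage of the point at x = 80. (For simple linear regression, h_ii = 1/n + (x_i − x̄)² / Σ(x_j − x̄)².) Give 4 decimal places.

x̄ = (45 + 50 + 55 + 60 + 65 + 70 + 75 + 80)/8 = 62.5
Σ(x − x̄)² = 306.25 + 156.25 + 56.25 + 6.25 + 6.25 + 56.25 + 156.25 + 306.25 = 1050
h = 1/8 + (17.5)²/1050 = 0.125 + 0.291667 = 0.4167

h = 0.4167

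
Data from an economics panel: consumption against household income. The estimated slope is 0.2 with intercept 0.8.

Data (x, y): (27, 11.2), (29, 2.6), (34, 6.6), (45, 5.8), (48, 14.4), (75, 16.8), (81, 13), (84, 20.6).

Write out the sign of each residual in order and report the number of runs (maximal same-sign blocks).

5 runs

x=27: ŷ = 0.8 + 0.2·27 = 6.2; r = 11.2 − 6.2 = 5
x=29: ŷ = 0.8 + 0.2·29 = 6.6; r = 2.6 − 6.6 = -4
x=34: ŷ = 0.8 + 0.2·34 = 7.6; r = 6.6 − 7.6 = -1
x=45: ŷ = 0.8 + 0.2·45 = 9.8; r = 5.8 − 9.8 = -4
x=48: ŷ = 0.8 + 0.2·48 = 10.4; r = 14.4 − 10.4 = 4
x=75: ŷ = 0.8 + 0.2·75 = 15.8; r = 16.8 − 15.8 = 1
x=81: ŷ = 0.8 + 0.2·81 = 17; r = 13 − 17 = -4
x=84: ŷ = 0.8 + 0.2·84 = 17.6; r = 20.6 − 17.6 = 3
Signs: + − − − + + − +
Runs: +×1, −×3, +×2, −×1, +×1 → 5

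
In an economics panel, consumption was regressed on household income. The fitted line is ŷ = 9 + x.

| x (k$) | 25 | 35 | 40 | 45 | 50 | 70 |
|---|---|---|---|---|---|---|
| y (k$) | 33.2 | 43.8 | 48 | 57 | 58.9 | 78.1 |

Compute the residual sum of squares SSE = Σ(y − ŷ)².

x=25: ŷ = 9 + 25 = 34; r = 33.2 − 34 = -0.8
x=35: ŷ = 9 + 35 = 44; r = 43.8 − 44 = -0.2
x=40: ŷ = 9 + 40 = 49; r = 48 − 49 = -1
x=45: ŷ = 9 + 45 = 54; r = 57 − 54 = 3
x=50: ŷ = 9 + 50 = 59; r = 58.9 − 59 = -0.1
x=70: ŷ = 9 + 70 = 79; r = 78.1 − 79 = -0.9
SSE = 0.64 + 0.04 + 1 + 9 + 0.01 + 0.81 = 11.5

SSE = 11.5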